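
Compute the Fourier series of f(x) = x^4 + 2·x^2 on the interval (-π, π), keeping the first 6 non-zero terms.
(40 - 8·π^2)·cos(x) + (-1 + 2·π^2)·cos(2·x) + (-8·π^2/9 - 8/27)·cos(3·x) + (5/16 + π^2/2)·cos(4·x) + (-8·π^2/25 - 152/625)·cos(5·x) + 2·π^2/3 + π^4/5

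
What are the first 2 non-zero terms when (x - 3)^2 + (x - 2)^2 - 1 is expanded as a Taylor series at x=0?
12 - 10·x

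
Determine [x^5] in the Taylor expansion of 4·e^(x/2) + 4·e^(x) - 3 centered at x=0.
Expand to order 5: 4·e^(x/2) + 4·e^(x) - 3 = 11·x^5/320 + 17·x^4/96 + 3·x^3/4 + 5·x^2/2 + 6·x + 5 + O(x^6).
The coefficient of x^5 is 11/320.

Final answer: 11/320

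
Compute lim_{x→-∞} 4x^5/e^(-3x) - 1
The quotient is an ∞/∞ indeterminate form as x → -∞.
Compare growth rates of the dominant terms (exponentials ≫ polynomials ≫ logarithms), or apply L'Hôpital's rule; the quotient → 0.
Adding the constant: 0 - 1 = -1. Limit = -1.

Final answer: -1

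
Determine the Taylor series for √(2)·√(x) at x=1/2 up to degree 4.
1 + (x - 1/2) - (x - 1/2)^2/2 + (x - 1/2)^3/2 - 5·(x - 1/2)^4/8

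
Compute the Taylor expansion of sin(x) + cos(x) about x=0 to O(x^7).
-x^6/720 + x^5/120 + x^4/24 - x^3/6 - x^2/2 + x + 1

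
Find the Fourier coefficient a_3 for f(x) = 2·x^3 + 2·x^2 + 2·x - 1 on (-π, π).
a_3 = (1/π) ∫_{-π}^{π} f(x)·cos(3x) dx.
Evaluate the integral (use parity and integration by parts as needed): a_3 = -8/9.

Final answer: -8/9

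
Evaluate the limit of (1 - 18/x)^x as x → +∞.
As x → +∞: this is the defining limit (1 - 18/x)^x → e^(-18).
Limit = e^(-18).

Final answer: e^(-18)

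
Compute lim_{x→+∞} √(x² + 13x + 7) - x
This is an ∞ − ∞ indeterminate form.
Multiply and divide by the conjugate √(x²+13x + 7) + x; the x² terms cancel, leaving (13x + 7)/(√(x²+13x + 7)+x) → 13/2.
Limit = 13/2.

Final answer: 13/2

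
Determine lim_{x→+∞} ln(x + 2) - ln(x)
This is an ∞ − ∞ indeterminate form.
Combine the logarithms: ln(x+2) − ln(x) = ln((x+2)/(x)) = ln(1 + 2/(x)) → ln(1) = 0.
Limit = 0.

Final answer: 0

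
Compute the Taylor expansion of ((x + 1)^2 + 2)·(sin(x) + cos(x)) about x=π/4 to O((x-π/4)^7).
√(2)·π^2/16 + √(2)·π/2 + 3·√(2) + (√(2)·π/2 + 2·√(2))·(x - π/4) + (-√(2)·π/4 - √(2)/2 - √(2)·π^2/32)·(x - π/4)^2 + (-√(2) - √(2)·π/4)·(x - π/4)^3 + (-3·√(2)/8 + √(2)·π^2/384 + √(2)·π/48)·(x - π/4)^4 + (√(2)·π/48 + √(2)/12)·(x - π/4)^5 + (-√(2)·π/1440 - √(2)·π^2/11520 + 3·√(2)/80)·(x - π/4)^6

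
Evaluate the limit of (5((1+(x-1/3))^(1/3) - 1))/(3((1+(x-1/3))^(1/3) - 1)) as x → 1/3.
Both numerator and denominator → 0 as x → 1/3; this is a 0/0 indeterminate form.
Expand each to leading order near x = 1/3: numerator ~ 5·(x - 1/3)/3, denominator ~ (x - 1/3).
The limit of the ratio is 5/3.

Final answer: 5/3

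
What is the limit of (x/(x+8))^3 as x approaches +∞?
As x → +∞: x/(x+8) = 1/(1 + 8/x) → 1, and the 3rd power of a limit-1 base also → 1.
Limit = 1.

Final answer: 1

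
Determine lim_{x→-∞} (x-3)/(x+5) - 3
Evaluate the dominant behaviour as x → -∞; each term tends to a finite value or vanishes.
Limit = -2.

Final answer: -2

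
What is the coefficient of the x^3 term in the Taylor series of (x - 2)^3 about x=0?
Expand to order 3: (x - 2)^3 = x^3 - 6·x^2 + 12·x - 8 + O(x^4).
The coefficient of x^3 is 1.

Final answer: 1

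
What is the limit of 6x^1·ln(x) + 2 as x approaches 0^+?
The product is a 0·∞ indeterminate form at x → 0⁺.
Rewrite the product as 6·ln(x) / x^(-1) and apply L'Hôpital, or use the standard hierarchy x^(-1) ≫ |ln x| as x → 0⁺.
The indeterminate product → 0, so the limit = 2.

Final answer: 2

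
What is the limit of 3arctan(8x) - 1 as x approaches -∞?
Evaluate the dominant behaviour as x → -∞; each term tends to a finite value or vanishes.
Limit = -3·π/2 - 1.

Final answer: -3·π/2 - 1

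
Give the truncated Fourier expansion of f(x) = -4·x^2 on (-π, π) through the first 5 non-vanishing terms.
16·cos(x) - 4·cos(2·x) + 16·cos(3·x)/9 - cos(4·x) - 4·π^2/3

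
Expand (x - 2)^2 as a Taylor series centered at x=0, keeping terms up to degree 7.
x^2 - 4·x + 4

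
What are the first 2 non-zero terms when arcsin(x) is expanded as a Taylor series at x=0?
x^3/6 + x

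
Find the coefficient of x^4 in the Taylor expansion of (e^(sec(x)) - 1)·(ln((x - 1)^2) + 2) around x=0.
Expand to order 4: (e^(sec(x)) - 1)·(ln((x - 1)^2) + 2) = x^4·(1/2 - e/3) + x^3·(2/3 - 5·e/3) + x^2 + x·(2 - 2·e) - 2 + 2·e + O(x^5).
The coefficient of x^4 is 1/2 - e/3.

Final answer: 1/2 - e/3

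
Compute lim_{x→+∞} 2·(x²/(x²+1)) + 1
Evaluate the dominant behaviour as x → +∞; each term tends to a finite value or vanishes.
Limit = 3.

Final answer: 3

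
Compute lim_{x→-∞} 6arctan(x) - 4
Evaluate the dominant behaviour as x → -∞; each term tends to a finite value or vanishes.
Limit = -3·π - 4.

Final answer: -3·π - 4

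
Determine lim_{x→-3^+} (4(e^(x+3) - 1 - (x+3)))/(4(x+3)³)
Both numerator and denominator → 0 as x → -3^+; this is a 0/0 indeterminate form.
Expand each to leading order near x = -3: numerator ~ 2·(x + 3)^2, denominator ~ 4·(x + 3)^3.
The limit of the ratio is ∞.

Final answer: ∞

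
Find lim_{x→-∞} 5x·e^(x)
This is a 0·∞ indeterminate form at x → -∞.
Rewrite the product as 5x / e^(-x) (an ∞/∞ form) and apply L'Hôpital, or use the standard hierarchy e^(|x|) ≫ |x| as x → -∞.
The indeterminate product → 0, so the limit = 0.

Final answer: 0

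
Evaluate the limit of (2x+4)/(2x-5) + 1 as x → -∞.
Evaluate the dominant behaviour as x → -∞; each term tends to a finite value or vanishes.
Limit = 2.

Final answer: 2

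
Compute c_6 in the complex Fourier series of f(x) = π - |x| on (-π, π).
Compute the real Fourier coefficients first: a_6 = 0, b_6 = 0.
Then c_6 = (a_6 − i·b_6)/2 = 0.

Final answer: 0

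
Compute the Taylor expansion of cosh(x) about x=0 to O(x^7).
x^6/720 + x^4/24 + x^2/2 + 1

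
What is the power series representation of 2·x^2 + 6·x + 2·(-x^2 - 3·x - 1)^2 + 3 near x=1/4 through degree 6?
1433/128 + 259·(x - 1/4)/8 + 135·(x - 1/4)^2/4 + 14·(x - 1/4)^3 + 2·(x - 1/4)^4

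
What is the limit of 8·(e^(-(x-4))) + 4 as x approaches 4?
Direct substitution at x = 4 gives 12.

Final answer: 12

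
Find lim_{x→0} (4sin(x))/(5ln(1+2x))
Both numerator and denominator → 0 as x → 0; this is a 0/0 indeterminate form.
Expand each to leading order near x = 0: numerator ~ 4·x, denominator ~ 10·x.
The limit of the ratio is 2/5.

Final answer: 2/5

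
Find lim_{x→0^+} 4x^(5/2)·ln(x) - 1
The product is a 0·∞ indeterminate form at x → 0⁺.
Rewrite the product as 4·ln(x) / x^(-5/2) and apply L'Hôpital, or use the standard hierarchy x^(-5/2) ≫ |ln x| as x → 0⁺.
The indeterminate product → 0, so the limit = -1.

Final answer: -1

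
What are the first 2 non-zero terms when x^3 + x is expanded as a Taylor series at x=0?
x^3 + x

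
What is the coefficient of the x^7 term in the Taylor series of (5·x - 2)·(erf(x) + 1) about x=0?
Expand to order 7: (5·x - 2)·(erf(x) + 1) = 2·x^7/(21·√(π)) + x^6/√(π) - 2·x^5/(5·√(π)) - 10·x^4/(3·√(π)) + 4·x^3/(3·√(π)) + 10·x^2/√(π) + x·(5 - 4/√(π)) - 2 + O(x^8).
The coefficient of x^7 is 2/(21·√(π)).

Final answer: 2/(21·√(π))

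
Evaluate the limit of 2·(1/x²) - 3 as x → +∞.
Evaluate the dominant behaviour as x → +∞; each term tends to a finite value or vanishes.
Limit = -3.

Final answer: -3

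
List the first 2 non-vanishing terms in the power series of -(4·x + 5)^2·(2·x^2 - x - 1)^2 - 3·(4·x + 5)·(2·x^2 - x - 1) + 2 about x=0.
-63·x - 8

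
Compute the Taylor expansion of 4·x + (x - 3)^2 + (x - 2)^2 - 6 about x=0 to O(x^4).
2·x^2 - 6·x + 7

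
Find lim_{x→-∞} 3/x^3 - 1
Evaluate the dominant behaviour as x → -∞; each term tends to a finite value or vanishes.
Limit = -1.

Final answer: -1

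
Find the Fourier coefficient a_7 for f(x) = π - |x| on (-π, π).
a_7 = (1/π) ∫_{-π}^{π} f(x)·cos(7x) dx.
Evaluate the integral (use parity and integration by parts as needed): a_7 = 4/(49·π).

Final answer: 4/(49·π)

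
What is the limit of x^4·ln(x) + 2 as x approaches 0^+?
The product is a 0·∞ indeterminate form at x → 0⁺.
Rewrite the product as ln(x) / x^(-4) and apply L'Hôpital, or use the standard hierarchy x^(-4) ≫ |ln x| as x → 0⁺.
The indeterminate product → 0, so the limit = 2.

Final answer: 2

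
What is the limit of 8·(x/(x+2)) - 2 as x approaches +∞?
Evaluate the dominant behaviour as x → +∞; each term tends to a finite value or vanishes.
Limit = 6.

Final answer: 6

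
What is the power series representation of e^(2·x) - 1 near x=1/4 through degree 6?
-1 + e^(1/2) + 2·e^(1/2)·(x - 1/4) + 2·e^(1/2)·(x - 1/4)^2 + 4·e^(1/2)·(x - 1/4)^3/3 + 2·e^(1/2)·(x - 1/4)^4/3 + 4·e^(1/2)·(x - 1/4)^5/15 + 4·e^(1/2)·(x - 1/4)^6/45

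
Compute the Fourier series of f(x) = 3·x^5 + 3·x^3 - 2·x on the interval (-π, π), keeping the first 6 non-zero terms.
(-114·π^2 + 6·π^4 + 680)·sin(x) + (-3·π^4 - 16 + 12·π^2)·sin(2·x) + (-22·π^2/9 + 8/27 + 2·π^4)·sin(3·x) + (-3·π^4/2 + 55/64 + 3·π^2/8)·sin(4·x) + (-536/625 + 6·π^2/25 + 6·π^4/5)·sin(5·x) + (-π^4 - 4·π^2/9 + 20/27)·sin(6·x)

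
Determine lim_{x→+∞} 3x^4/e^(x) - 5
The quotient is an ∞/∞ indeterminate form as x → +∞.
The exponential denominator e^(x) dominates the polynomial numerator (e^x ≫ x^4 as x → ∞), so the quotient → 0.
Adding the constant: 0 - 5 = -5. Limit = -5.

Final answer: -5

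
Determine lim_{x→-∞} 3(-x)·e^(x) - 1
The product is a 0·∞ indeterminate form at x → -∞.
Rewrite the product as 3(-x) / e^(-x) (an ∞/∞ form) and apply L'Hôpital, or use the standard hierarchy e^(|x|) ≫ |(-x)| as x → -∞.
The indeterminate product → 0, so the limit = -1.

Final answer: -1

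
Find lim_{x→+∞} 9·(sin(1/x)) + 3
Evaluate the dominant behaviour as x → +∞; each term tends to a finite value or vanishes.
Limit = 3.

Final answer: 3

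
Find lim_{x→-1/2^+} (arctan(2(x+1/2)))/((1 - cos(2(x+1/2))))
Both numerator and denominator → 0 as x → -1/2^+; this is a 0/0 indeterminate form.
Expand each to leading order near x = -1/2: numerator ~ 2·(x + 1/2), denominator ~ 2·(x + 1/2)^2.
The limit of the ratio is ∞.

Final answer: ∞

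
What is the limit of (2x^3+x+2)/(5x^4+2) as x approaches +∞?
This is an ∞/∞ indeterminate form as x → +∞.
Divide numerator and denominator by x^4 and let the lower-order terms vanish; the numerator's degree 3 is below the denominator's degree 4, so the quotient → 0.
Limit = 0.

Final answer: 0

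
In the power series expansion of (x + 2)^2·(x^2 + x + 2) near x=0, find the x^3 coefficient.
Expand to order 3: (x + 2)^2·(x^2 + x + 2) = 5·x^3 + 10·x^2 + 12·x + 8 + O(x^4).
The coefficient of x^3 is 5.

Final answer: 5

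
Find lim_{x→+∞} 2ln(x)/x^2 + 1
The quotient is an ∞/∞ indeterminate form as x → +∞.
The polynomial denominator x^2 dominates the logarithmic numerator (any positive power of x ≫ ln(x) as x → ∞), so the quotient → 0.
Adding the constant: 0 + 1 = 1. Limit = 1.

Final answer: 1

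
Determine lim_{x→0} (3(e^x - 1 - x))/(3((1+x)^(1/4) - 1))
Both numerator and denominator → 0 as x → 0; this is a 0/0 indeterminate form.
Expand each to leading order near x = 0: numerator ~ 3·x^2/2, denominator ~ 3·x/4.
The limit of the ratio is 0.

Final answer: 0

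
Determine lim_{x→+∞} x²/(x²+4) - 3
Evaluate the dominant behaviour as x → +∞; each term tends to a finite value or vanishes.
Limit = -2.

Final answer: -2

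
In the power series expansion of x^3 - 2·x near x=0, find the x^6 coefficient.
Expand to order 6: x^3 - 2·x = x^3 - 2·x + O(x^7).
The coefficient of x^6 is 0.

Final answer: 0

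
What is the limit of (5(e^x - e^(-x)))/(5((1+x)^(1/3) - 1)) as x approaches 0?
Both numerator and denominator → 0 as x → 0; this is a 0/0 indeterminate form.
Expand each to leading order near x = 0: numerator ~ 10·x, denominator ~ 5·x/3.
The limit of the ratio is 6.

Final answer: 6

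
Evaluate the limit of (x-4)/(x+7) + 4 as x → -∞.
Evaluate the dominant behaviour as x → -∞; each term tends to a finite value or vanishes.
Limit = 5.

Final answer: 5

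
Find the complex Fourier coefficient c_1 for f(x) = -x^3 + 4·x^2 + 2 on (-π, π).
Compute the real Fourier coefficients first: a_1 = -16, b_1 = 12 - 2·π^2.
Then c_1 = (a_1 − i·b_1)/2 = -8 - 6·i + i·π^2.

Final answer: -8 - 6·i + i·π^2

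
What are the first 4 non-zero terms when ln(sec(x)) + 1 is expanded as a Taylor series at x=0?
x^6/45 + x^4/12 + x^2/2 + 1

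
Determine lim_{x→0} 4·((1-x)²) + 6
Direct substitution at x = 0 gives 10.

Final answer: 10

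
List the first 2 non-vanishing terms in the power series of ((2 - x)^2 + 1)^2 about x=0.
25 - 40·x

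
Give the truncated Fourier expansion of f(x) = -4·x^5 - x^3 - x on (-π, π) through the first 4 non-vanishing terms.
(-950 - 8·π^4 + 158·π^2)·sin(x) + (-19·π^2 + 59/2 + 4·π^4)·sin(2·x) + (-8·π^4/3 - 338/81 + 142·π^2/27)·sin(3·x) + (-2·π^2 + 5/4 + 2·π^4)·sin(4·x)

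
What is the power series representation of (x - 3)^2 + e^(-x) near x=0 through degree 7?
-x^7/5040 + x^6/720 - x^5/120 + x^4/24 - x^3/6 + 3·x^2/2 - 7·x + 10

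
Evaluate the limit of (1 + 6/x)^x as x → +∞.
As x → +∞: this is the defining limit (1 + 6/x)^x → e^6.
Limit = e^(6).

Final answer: e^(6)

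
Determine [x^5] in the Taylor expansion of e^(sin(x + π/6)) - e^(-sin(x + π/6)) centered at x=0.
-19·√(3)·e^(-1/2)/768 + 5·√(3)·e^(1/2)/768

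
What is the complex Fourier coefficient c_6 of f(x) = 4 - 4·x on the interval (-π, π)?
Compute the real Fourier coefficients first: a_6 = 0, b_6 = 4/3.
Then c_6 = (a_6 − i·b_6)/2 = -2·i/3.

Final answer: -2·i/3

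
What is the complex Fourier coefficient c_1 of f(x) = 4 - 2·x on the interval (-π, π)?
Compute the real Fourier coefficients first: a_1 = 0, b_1 = -4.
Then c_1 = (a_1 − i·b_1)/2 = 2·i.

Final answer: 2·i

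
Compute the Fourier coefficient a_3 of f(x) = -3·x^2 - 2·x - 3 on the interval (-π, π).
a_3 = (1/π) ∫_{-π}^{π} f(x)·cos(3x) dx.
Evaluate the integral (use parity and integration by parts as needed): a_3 = 4/3.

Final answer: 4/3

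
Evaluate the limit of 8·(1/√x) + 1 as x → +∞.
Evaluate the dominant behaviour as x → +∞; each term tends to a finite value or vanishes.
Limit = 1.

Final answer: 1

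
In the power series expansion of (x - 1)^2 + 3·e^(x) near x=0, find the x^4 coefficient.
Expand to order 4: (x - 1)^2 + 3·e^(x) = x^4/8 + x^3/2 + 5·x^2/2 + x + 4 + O(x^5).
The coefficient of x^4 is 1/8.

Final answer: 1/8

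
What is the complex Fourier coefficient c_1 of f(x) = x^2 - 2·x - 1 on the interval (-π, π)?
Compute the real Fourier coefficients first: a_1 = -4, b_1 = -4.
Then c_1 = (a_1 − i·b_1)/2 = -2 + 2·i.

Final answer: -2 + 2·i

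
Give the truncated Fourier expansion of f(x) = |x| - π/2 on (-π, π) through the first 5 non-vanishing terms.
-4·cos(x)/π - 4·cos(3·x)/(9·π) - 4·cos(5·x)/(25·π) - 4·cos(7·x)/(49·π) - 4·cos(9·x)/(81·π)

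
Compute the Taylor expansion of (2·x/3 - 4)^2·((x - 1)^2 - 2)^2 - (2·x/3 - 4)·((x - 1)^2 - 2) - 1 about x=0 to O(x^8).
4·x^6/9 - 64·x^5/9 + 344·x^4/9 - 662·x^3/9 + 148·x^2/9 + 154·x/3 + 11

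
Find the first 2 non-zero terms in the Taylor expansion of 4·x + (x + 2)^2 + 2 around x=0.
8·x + 6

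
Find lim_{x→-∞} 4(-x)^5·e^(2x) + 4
The product is a 0·∞ indeterminate form at x → -∞.
Rewrite the product as 4(-x)^5 / e^(-2x) (an ∞/∞ form) and apply L'Hôpital, or use the standard hierarchy e^(2|x|) ≫ |(-x)^5| as x → -∞.
The indeterminate product → 0, so the limit = 4.

Final answer: 4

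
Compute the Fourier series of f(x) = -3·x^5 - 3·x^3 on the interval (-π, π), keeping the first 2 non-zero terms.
(-684 - 6·π^4 + 114·π^2)·sin(x) + (-12·π^2 + 18 + 3·π^4)·sin(2·x)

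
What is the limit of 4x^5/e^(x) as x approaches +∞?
This is an ∞/∞ indeterminate form as x → +∞.
The exponential denominator e^(x) dominates the polynomial numerator (e^x ≫ x^5 as x → ∞), so the quotient → 0.
Limit = 0.

Final answer: 0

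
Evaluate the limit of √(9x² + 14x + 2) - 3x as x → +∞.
As x → +∞: multiply by the conjugate to get (14x+2)/(√(9x²+14x+2)+3x); the denominator ~ 6x, so the limit is 14/6 = 7/3.
Limit = 7/3.

Final answer: 7/3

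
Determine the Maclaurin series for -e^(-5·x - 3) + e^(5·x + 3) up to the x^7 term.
x^7·(15625·e^(-3)/1008 + 15625·e^(3)/1008) + x^6·(-3125·e^(-3)/144 + 3125·e^(3)/144) + x^5·(625·e^(-3)/24 + 625·e^(3)/24) + x^4·(-625·e^(-3)/24 + 625·e^(3)/24) + x^3·(125·e^(-3)/6 + 125·e^(3)/6) + x^2·(-25·e^(-3)/2 + 25·e^(3)/2) + x·(5·e^(-3) + 5·e^(3)) - e^(-3) + e^(3)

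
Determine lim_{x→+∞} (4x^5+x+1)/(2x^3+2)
This is an ∞/∞ indeterminate form as x → +∞.
Divide numerator and denominator by x^5 and let the lower-order terms vanish; the numerator's degree 5 exceeds the denominator's degree 3, so the quotient diverges.
Limit = ∞.

Final answer: ∞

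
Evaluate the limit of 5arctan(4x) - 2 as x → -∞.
Evaluate the dominant behaviour as x → -∞; each term tends to a finite value or vanishes.
Limit = -5·π/2 - 2.

Final answer: -5·π/2 - 2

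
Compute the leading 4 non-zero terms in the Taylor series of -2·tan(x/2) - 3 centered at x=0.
-x^5/120 - x^3/12 - x - 3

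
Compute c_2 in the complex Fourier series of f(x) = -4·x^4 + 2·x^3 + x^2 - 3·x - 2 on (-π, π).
Compute the real Fourier coefficients first: a_2 = 13 - 8·π^2, b_2 = 6 - 2·π^2.
Then c_2 = (a_2 − i·b_2)/2 = -4·π^2 + 13/2 - 3·i + i·π^2.

Final answer: -4·π^2 + 13/2 - 3·i + i·π^2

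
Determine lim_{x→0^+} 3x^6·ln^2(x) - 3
The product is a 0·∞ indeterminate form at x → 0⁺.
Rewrite the product as 3·ln^2(x) / x^(-6) and apply L'Hôpital, or use the standard hierarchy x^(-6) ≫ |ln x|^2 as x → 0⁺.
The indeterminate product → 0, so the limit = -3.

Final answer: -3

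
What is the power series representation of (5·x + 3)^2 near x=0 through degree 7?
25·x^2 + 30·x + 9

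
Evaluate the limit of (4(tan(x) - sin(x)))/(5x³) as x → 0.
Both numerator and denominator → 0 as x → 0; this is a 0/0 indeterminate form.
Expand each to leading order near x = 0: numerator ~ 2·x^3, denominator ~ 5·x^3.
The limit of the ratio is 2/5.

Final answer: 2/5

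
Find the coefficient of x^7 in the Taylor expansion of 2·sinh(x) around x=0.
Expand to order 7: 2·sinh(x) = x^7/2520 + x^5/60 + x^3/3 + 2·x + O(x^8).
The coefficient of x^7 is 1/2520.

Final answer: 1/2520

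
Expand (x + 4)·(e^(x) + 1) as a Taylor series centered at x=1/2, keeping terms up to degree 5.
9/2 + 9·e^(1/2)/2 + (1 + 11·e^(1/2)/2)·(x - 1/2) + 13·e^(1/2)·(x - 1/2)^2/4 + 5·e^(1/2)·(x - 1/2)^3/4 + 17·e^(1/2)·(x - 1/2)^4/48 + 19·e^(1/2)·(x - 1/2)^5/240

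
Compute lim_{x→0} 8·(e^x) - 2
Direct substitution at x = 0 gives 6.

Final answer: 6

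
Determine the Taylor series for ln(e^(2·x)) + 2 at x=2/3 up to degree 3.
10/3 + 2·(x - 2/3)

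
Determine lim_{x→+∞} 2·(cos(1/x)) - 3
Evaluate the dominant behaviour as x → +∞; each term tends to a finite value or vanishes.
Limit = -1.

Final answer: -1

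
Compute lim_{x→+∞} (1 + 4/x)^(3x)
As x → +∞: write (1 + 4/x)^(3x) = ((1 + 4/x)^x)^3 → (e^4)^3 = e^12.
Limit = e^(12).

Final answer: e^(12)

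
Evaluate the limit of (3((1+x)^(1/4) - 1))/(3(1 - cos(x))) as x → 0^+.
Both numerator and denominator → 0 as x → 0^+; this is a 0/0 indeterminate form.
Expand each to leading order near x = 0: numerator ~ 3·x/4, denominator ~ 3·x^2/2.
The limit of the ratio is ∞.

Final answer: ∞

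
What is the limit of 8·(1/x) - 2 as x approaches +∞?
Evaluate the dominant behaviour as x → +∞; each term tends to a finite value or vanishes.
Limit = -2.

Final answer: -2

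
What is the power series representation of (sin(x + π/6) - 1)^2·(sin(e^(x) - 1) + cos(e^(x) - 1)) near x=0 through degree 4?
x^4·(-31/96 + √(3)/12) + x^3·(7/8 - √(3)/6) + x^2·(1 - √(3)/2) + x·(1/4 - √(3)/2) + 1/4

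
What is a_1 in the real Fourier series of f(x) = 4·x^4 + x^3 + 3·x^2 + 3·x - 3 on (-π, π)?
a_1 = (1/π) ∫_{-π}^{π} f(x)·cos(1x) dx.
Evaluate the integral (use parity and integration by parts as needed): a_1 = 180 - 32·π^2.

Final answer: 180 - 32·π^2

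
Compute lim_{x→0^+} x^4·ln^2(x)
This is a 0·∞ indeterminate form at x → 0⁺.
Rewrite the product as ln^2(x) / x^(-4) and apply L'Hôpital, or use the standard hierarchy x^(-4) ≫ |ln x|^2 as x → 0⁺.
The indeterminate product → 0, so the limit = 0.

Final answer: 0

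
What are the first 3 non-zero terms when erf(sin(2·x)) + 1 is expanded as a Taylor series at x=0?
-8·x^3/√(π) + 4·x/√(π) + 1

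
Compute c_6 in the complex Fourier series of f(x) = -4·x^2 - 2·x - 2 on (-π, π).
Compute the real Fourier coefficients first: a_6 = -4/9, b_6 = 2/3.
Then c_6 = (a_6 − i·b_6)/2 = -2/9 - i/3.

Final answer: -2/9 - i/3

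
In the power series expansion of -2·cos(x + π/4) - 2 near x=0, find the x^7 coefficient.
Expand to order 7: -2·cos(x + π/4) - 2 = -√(2)·x^7/5040 + √(2)·x^6/720 + √(2)·x^5/120 - √(2)·x^4/24 - √(2)·x^3/6 + √(2)·x^2/2 + √(2)·x - 2 - √(2) + O(x^8).
The coefficient of x^7 is -√(2)/5040.

Final answer: -√(2)/5040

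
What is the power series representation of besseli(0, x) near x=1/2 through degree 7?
besseli(0, 1/2) + besseli(1, 1/2)·(x - 1/2) + (besseli(2, 1/2)/4 + besseli(0, 1/2)/4)·(x - 1/2)^2 + (besseli(3, 1/2)/24 + besseli(1, 1/2)/8)·(x - 1/2)^3 + (besseli(4, 1/2)/192 + besseli(2, 1/2)/48 + besseli(0, 1/2)/64)·(x - 1/2)^4 + (besseli(5, 1/2)/1920 + besseli(3, 1/2)/384 + besseli(1, 1/2)/192)·(x - 1/2)^5 + (besseli(6, 1/2)/23040 + besseli(4, 1/2)/3840 + besseli(2, 1/2)/1536 + besseli(0, 1/2)/2304)·(x - 1/2)^6 + (besseli(7, 1/2)/322560 + besseli(5, 1/2)/46080 + besseli(3, 1/2)/15360 + besseli(1, 1/2)/9216)·(x - 1/2)^7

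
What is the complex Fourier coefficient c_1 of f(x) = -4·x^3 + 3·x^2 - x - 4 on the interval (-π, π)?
Compute the real Fourier coefficients first: a_1 = -12, b_1 = 46 - 8·π^2.
Then c_1 = (a_1 − i·b_1)/2 = -6 - 23·i + 4·i·π^2.

Final answer: -6 - 23·i + 4·i·π^2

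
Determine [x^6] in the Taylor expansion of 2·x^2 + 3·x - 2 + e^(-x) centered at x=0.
Expand to order 6: 2·x^2 + 3·x - 2 + e^(-x) = x^6/720 - x^5/120 + x^4/24 - x^3/6 + 5·x^2/2 + 2·x - 1 + O(x^7).
The coefficient of x^6 is 1/720.

Final answer: 1/720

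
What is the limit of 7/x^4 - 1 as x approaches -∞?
Evaluate the dominant behaviour as x → -∞; each term tends to a finite value or vanishes.
Limit = -1.

Final answer: -1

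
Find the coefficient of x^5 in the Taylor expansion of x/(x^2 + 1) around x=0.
Expand to order 5: x/(x^2 + 1) = x^5 - x^3 + x + O(x^6).
The coefficient of x^5 is 1.

Final answer: 1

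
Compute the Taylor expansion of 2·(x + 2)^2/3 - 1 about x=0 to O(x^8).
2·x^2/3 + 8·x/3 + 5/3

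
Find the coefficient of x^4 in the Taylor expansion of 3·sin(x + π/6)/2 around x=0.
Expand to order 4: 3·sin(x + π/6)/2 = x^4/32 - √(3)·x^3/8 - 3·x^2/8 + 3·√(3)·x/4 + 3/4 + O(x^5).
The coefficient of x^4 is 1/32.

Final answer: 1/32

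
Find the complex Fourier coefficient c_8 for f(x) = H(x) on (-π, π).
Compute the real Fourier coefficients first: a_8 = 0, b_8 = 0.
Then c_8 = (a_8 − i·b_8)/2 = 0.

Final answer: 0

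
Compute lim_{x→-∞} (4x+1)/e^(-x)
This is an ∞/∞ indeterminate form as x → -∞.
Compare growth rates of the dominant terms (exponentials ≫ polynomials ≫ logarithms), or apply L'Hôpital's rule; the quotient → 0.
Limit = 0.

Final answer: 0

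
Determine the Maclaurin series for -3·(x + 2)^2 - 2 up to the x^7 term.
-3·x^2 - 12·x - 14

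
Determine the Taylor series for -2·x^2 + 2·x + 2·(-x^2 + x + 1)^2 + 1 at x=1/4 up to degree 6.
537/128 + 27·(x - 1/4)/8 - 25·(x - 1/4)^2/4 - 2·(x - 1/4)^3 + 2·(x - 1/4)^4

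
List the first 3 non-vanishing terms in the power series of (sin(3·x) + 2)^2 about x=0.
9·x^2 + 12·x + 4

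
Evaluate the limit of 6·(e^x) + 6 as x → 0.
Direct substitution at x = 0 gives 12.

Final answer: 12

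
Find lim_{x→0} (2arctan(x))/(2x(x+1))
Both numerator and denominator → 0 as x → 0; this is a 0/0 indeterminate form.
Expand each to leading order near x = 0: numerator ~ 2·x, denominator ~ 2·x.
The limit of the ratio is 1.

Final answer: 1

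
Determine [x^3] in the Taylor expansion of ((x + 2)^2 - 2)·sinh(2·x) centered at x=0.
Expand to order 3: ((x + 2)^2 - 2)·sinh(2·x) = 14·x^3/3 + 8·x^2 + 4·x + O(x^4).
The coefficient of x^3 is 14/3.

Final answer: 14/3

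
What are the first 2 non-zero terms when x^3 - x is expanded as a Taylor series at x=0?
x^3 - x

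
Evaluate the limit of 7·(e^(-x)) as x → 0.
Direct substitution at x = 0 gives 7.

Final answer: 7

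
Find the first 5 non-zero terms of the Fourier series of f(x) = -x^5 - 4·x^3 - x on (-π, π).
(-2·π^4 - 194 + 32·π^2)·sin(x) + (-π^2 + 5/2 + π^4)·sin(2·x) + (-2·π^4/3 - 32·π^2/27 + 10/81)·sin(3·x) + (-1/64 + 11·π^2/8 + π^4/2)·sin(4·x) + (-2·π^4/5 - 32·π^2/25 - 58/625)·sin(5·x)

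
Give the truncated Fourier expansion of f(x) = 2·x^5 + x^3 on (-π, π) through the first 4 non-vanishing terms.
(-78·π^2 + 4·π^4 + 468)·sin(x) + (-2·π^4 - 27/2 + 9·π^2)·sin(2·x) + (-62·π^2/27 + 124/81 + 4·π^4/3)·sin(3·x) + (-π^4 - 9/32 + 3·π^2/4)·sin(4·x)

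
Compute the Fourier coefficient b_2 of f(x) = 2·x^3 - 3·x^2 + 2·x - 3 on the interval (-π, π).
b_2 = (1/π) ∫_{-π}^{π} f(x)·sin(2x) dx.
Evaluate the integral (use parity and integration by parts as needed): b_2 = 1 - 2·π^2.

Final answer: 1 - 2·π^2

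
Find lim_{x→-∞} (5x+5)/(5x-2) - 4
Evaluate the dominant behaviour as x → -∞; each term tends to a finite value or vanishes.
Limit = -3.

Final answer: -3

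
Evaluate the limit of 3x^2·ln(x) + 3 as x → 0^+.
The product is a 0·∞ indeterminate form at x → 0⁺.
Rewrite the product as 3·ln(x) / x^(-2) and apply L'Hôpital, or use the standard hierarchy x^(-2) ≫ |ln x| as x → 0⁺.
The indeterminate product → 0, so the limit = 3.

Final answer: 3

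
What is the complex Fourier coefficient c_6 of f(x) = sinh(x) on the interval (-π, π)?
Compute the real Fourier coefficients first: a_6 = 0, b_6 = -12·sinh(π)/(37·π).
Then c_6 = (a_6 − i·b_6)/2 = 6·i·sinh(π)/(37·π).

Final answer: 6·i·sinh(π)/(37·π)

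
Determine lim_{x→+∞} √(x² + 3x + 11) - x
This is an ∞ − ∞ indeterminate form.
Multiply and divide by the conjugate √(x²+3x + 11) + x; the x² terms cancel, leaving (3x + 11)/(√(x²+3x + 11)+x) → 3/2.
Limit = 3/2.

Final answer: 3/2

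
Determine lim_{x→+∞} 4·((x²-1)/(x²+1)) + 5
Evaluate the dominant behaviour as x → +∞; each term tends to a finite value or vanishes.
Limit = 9.

Final answer: 9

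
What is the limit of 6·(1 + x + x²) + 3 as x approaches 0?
Direct substitution at x = 0 gives 9.

Final answer: 9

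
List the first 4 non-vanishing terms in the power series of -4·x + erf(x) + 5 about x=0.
x^5/(5·√(π)) - 2·x^3/(3·√(π)) + x·(-4 + 2/√(π)) + 5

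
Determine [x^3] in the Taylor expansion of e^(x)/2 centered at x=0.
Expand to order 3: e^(x)/2 = x^3/12 + x^2/4 + x/2 + 1/2 + O(x^4).
The coefficient of x^3 is 1/12.

Final answer: 1/12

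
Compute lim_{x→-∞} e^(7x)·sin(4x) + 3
Evaluate the dominant behaviour as x → -∞; each term tends to a finite value or vanishes.
Limit = 3.

Final answer: 3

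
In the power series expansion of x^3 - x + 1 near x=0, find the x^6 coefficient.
Expand to order 6: x^3 - x + 1 = x^3 - x + 1 + O(x^7).
The coefficient of x^6 is 0.

Final answer: 0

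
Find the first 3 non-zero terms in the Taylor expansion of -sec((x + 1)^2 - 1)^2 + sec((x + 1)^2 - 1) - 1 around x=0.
-2·x^3 - 2·x^2 - 1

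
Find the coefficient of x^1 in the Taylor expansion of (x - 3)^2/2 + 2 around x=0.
Expand to order 1: (x - 3)^2/2 + 2 = 13/2 - 3·x + O(x^2).
The coefficient of x^1 is -3.

Final answer: -3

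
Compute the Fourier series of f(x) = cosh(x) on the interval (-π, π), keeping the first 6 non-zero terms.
-cos(x)·sinh(π)/π + 2·cos(2·x)·sinh(π)/(5·π) - cos(3·x)·sinh(π)/(5·π) + 2·cos(4·x)·sinh(π)/(17·π) - cos(5·x)·sinh(π)/(13·π) + sinh(π)/π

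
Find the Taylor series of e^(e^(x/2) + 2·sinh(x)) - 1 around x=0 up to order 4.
373·e·x^4/128 + 157·e·x^3/48 + 13·e·x^2/4 + 5·e·x/2 - 1 + e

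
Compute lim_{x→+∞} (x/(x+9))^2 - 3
As x → +∞: x/(x+9) = 1/(1 + 9/x) → 1, and the 2nd power of a limit-1 base also → 1; with the additive constant, 1 - 3 = -2.
Limit = -2.

Final answer: -2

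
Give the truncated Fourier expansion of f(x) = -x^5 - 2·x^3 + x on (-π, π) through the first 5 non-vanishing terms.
(-214 - 2·π^4 + 36·π^2)·sin(x) + (-3·π^2 + 7/2 + π^4)·sin(2·x) + (-2·π^4/3 + 46/81 + 4·π^2/27)·sin(3·x) + (-41/64 + 3·π^2/8 + π^4/2)·sin(4·x) + (-2·π^4/5 - 12·π^2/25 + 322/625)·sin(5·x)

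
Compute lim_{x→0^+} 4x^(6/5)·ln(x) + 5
The product is a 0·∞ indeterminate form at x → 0⁺.
Rewrite the product as 4·ln(x) / x^(-6/5) and apply L'Hôpital, or use the standard hierarchy x^(-6/5) ≫ |ln x| as x → 0⁺.
The indeterminate product → 0, so the limit = 5.

Final answer: 5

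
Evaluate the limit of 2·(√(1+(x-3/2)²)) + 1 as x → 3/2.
Direct substitution at x = 3/2 gives 3.

Final answer: 3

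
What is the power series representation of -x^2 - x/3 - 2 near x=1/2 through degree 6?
-29/12 - 4·(x - 1/2)/3 - (x - 1/2)^2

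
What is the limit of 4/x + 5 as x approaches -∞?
Evaluate the dominant behaviour as x → -∞; each term tends to a finite value or vanishes.
Limit = 5.

Final answer: 5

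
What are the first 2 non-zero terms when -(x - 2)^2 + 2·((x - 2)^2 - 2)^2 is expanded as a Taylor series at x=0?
4 - 28·x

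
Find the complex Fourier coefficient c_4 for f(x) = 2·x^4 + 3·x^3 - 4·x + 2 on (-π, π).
Compute the real Fourier coefficients first: a_4 = -3/8 + π^2, b_4 = 41/16 - 3·π^2/2.
Then c_4 = (a_4 − i·b_4)/2 = -3/16 + π^2/2 - 41·i/32 + 3·i·π^2/4.

Final answer: -3/16 + π^2/2 - 41·i/32 + 3·i·π^2/4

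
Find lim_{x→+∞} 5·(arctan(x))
Evaluate the dominant behaviour as x → +∞; each term tends to a finite value or vanishes.
Limit = 5·π/2.

Final answer: 5·π/2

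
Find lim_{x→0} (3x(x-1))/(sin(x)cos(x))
Both numerator and denominator → 0 as x → 0; this is a 0/0 indeterminate form.
Expand each to leading order near x = 0: numerator ~ -3·x, denominator ~ x.
The limit of the ratio is -3.

Final answer: -3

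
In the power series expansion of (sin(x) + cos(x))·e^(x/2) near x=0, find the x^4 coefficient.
Expand to order 4: (sin(x) + cos(x))·e^(x/2) = -31·x^4/384 - 13·x^3/48 + x^2/8 + 3·x/2 + 1 + O(x^5).
The coefficient of x^4 is -31/384.

Final answer: -31/384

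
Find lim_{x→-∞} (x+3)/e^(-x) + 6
The quotient is an ∞/∞ indeterminate form as x → -∞.
Compare growth rates of the dominant terms (exponentials ≫ polynomials ≫ logarithms), or apply L'Hôpital's rule; the quotient → 0.
Adding the constant: 0 + 6 = 6. Limit = 6.

Final answer: 6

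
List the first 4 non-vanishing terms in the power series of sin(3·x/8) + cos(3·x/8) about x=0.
-9·x^3/1024 - 9·x^2/128 + 3·x/8 + 1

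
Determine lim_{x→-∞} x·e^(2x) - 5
The product is a 0·∞ indeterminate form at x → -∞.
Rewrite the product as x / e^(-2x) (an ∞/∞ form) and apply L'Hôpital, or use the standard hierarchy e^(2|x|) ≫ |x| as x → -∞.
The indeterminate product → 0, so the limit = -5.

Final answer: -5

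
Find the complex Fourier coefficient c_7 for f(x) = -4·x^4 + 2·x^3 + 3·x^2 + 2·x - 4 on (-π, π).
Compute the real Fourier coefficients first: a_7 = -780/2401 + 32·π^2/49, b_7 = 172/343 + 4·π^2/7.
Then c_7 = (a_7 − i·b_7)/2 = -390/2401 + 16·π^2/49 - 2·i·π^2/7 - 86·i/343.

Final answer: -390/2401 + 16·π^2/49 - 2·i·π^2/7 - 86·i/343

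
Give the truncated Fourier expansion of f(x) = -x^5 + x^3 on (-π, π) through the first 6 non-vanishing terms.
(-252 - 2·π^4 + 42·π^2)·sin(x) + (-6·π^2 + 9 + π^4)·sin(2·x) + (-2·π^4/3 - 116/81 + 58·π^2/27)·sin(3·x) + (-9·π^2/8 + 27/64 + π^4/2)·sin(4·x) + (-2·π^4/5 - 108/625 + 18·π^2/25)·sin(5·x) + (-14·π^2/27 + 7/81 + π^4/3)·sin(6·x)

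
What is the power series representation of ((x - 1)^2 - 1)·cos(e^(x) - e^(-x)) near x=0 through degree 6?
-2·x^4 + 4·x^3 + x^2 - 2·x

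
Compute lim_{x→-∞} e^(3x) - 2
Evaluate the dominant behaviour as x → -∞; each term tends to a finite value or vanishes.
Limit = -2.

Final answer: -2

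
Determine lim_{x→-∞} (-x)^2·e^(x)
This is a 0·∞ indeterminate form at x → -∞.
Rewrite the product as (-x)^2 / e^(-x) (an ∞/∞ form) and apply L'Hôpital, or use the standard hierarchy e^(|x|) ≫ |(-x)^2| as x → -∞.
The indeterminate product → 0, so the limit = 0.

Final answer: 0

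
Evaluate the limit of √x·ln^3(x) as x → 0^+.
This is a 0·∞ indeterminate form at x → 0⁺.
Rewrite the product as ln^3(x) / x^(-1/2) and apply L'Hôpital, or use the standard hierarchy x^(-1/2) ≫ |ln x|^3 as x → 0⁺.
The indeterminate product → 0, so the limit = 0.

Final answer: 0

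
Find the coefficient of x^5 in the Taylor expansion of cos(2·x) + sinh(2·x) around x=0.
Expand to order 5: cos(2·x) + sinh(2·x) = 4·x^5/15 + 2·x^4/3 + 4·x^3/3 - 2·x^2 + 2·x + 1 + O(x^6).
The coefficient of x^5 is 4/15.

Final answer: 4/15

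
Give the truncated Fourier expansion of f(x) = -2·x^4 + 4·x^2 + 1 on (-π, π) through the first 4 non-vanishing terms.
(-112 + 16·π^2)·cos(x) + (10 - 4·π^2)·cos(2·x) + (-80/27 + 16·π^2/9)·cos(3·x) - 2·π^4/5 + 1 + 4·π^2/3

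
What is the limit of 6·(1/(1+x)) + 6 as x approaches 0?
Direct substitution at x = 0 gives 12.

Final answer: 12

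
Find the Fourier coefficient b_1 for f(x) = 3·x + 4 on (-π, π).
b_1 = (1/π) ∫_{-π}^{π} f(x)·sin(1x) dx.
Evaluate the integral (use parity and integration by parts as needed): b_1 = 6.

Final answer: 6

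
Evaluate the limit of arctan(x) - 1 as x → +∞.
Evaluate the dominant behaviour as x → +∞; each term tends to a finite value or vanishes.
Limit = -1 + π/2.

Final answer: -1 + π/2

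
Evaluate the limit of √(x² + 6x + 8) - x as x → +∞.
As x → +∞: multiply by the conjugate to get (6x+8)/(√(x²+6x+8)+x); the denominator ~ 2x, so the limit is 6/2 = 3.
Limit = 3.

Final answer: 3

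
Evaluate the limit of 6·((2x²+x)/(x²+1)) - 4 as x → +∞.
Evaluate the dominant behaviour as x → +∞; each term tends to a finite value or vanishes.
Limit = 8.

Final answer: 8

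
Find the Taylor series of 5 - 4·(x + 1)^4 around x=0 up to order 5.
-4·x^4 - 16·x^3 - 24·x^2 - 16·x + 1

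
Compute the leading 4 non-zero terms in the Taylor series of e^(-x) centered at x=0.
-x^3/6 + x^2/2 - x + 1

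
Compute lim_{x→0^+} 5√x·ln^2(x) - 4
The product is a 0·∞ indeterminate form at x → 0⁺.
Rewrite the product as 5·ln^2(x) / x^(-1/2) and apply L'Hôpital, or use the standard hierarchy x^(-1/2) ≫ |ln x|^2 as x → 0⁺.
The indeterminate product → 0, so the limit = -4.

Final answer: -4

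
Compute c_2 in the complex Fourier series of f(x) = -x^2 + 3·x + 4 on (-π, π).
Compute the real Fourier coefficients first: a_2 = -1, b_2 = -3.
Then c_2 = (a_2 − i·b_2)/2 = -1/2 + 3·i/2.

Final answer: -1/2 + 3·i/2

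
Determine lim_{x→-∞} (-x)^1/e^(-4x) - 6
The quotient is an ∞/∞ indeterminate form as x → -∞.
Compare growth rates of the dominant terms (exponentials ≫ polynomials ≫ logarithms), or apply L'Hôpital's rule; the quotient → 0.
Adding the constant: 0 - 6 = -6. Limit = -6.

Final answer: -6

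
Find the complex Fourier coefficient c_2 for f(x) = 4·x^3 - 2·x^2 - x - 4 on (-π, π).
Compute the real Fourier coefficients first: a_2 = -2, b_2 = 7 - 4·π^2.
Then c_2 = (a_2 − i·b_2)/2 = -1 - 7·i/2 + 2·i·π^2.

Final answer: -1 - 7·i/2 + 2·i·π^2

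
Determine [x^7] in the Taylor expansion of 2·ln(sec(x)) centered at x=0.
Expand to order 7: 2·ln(sec(x)) = 2·x^6/45 + x^4/6 + x^2 + O(x^8).
The coefficient of x^7 is 0.

Final answer: 0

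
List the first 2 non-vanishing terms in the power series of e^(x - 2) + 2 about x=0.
x·e^(-2) + e^(-2) + 2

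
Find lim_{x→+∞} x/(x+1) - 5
Evaluate the dominant behaviour as x → +∞; each term tends to a finite value or vanishes.
Limit = -4.

Final answer: -4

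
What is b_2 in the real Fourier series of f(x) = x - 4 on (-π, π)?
b_2 = (1/π) ∫_{-π}^{π} f(x)·sin(2x) dx.
Evaluate the integral (use parity and integration by parts as needed): b_2 = -1.

Final answer: -1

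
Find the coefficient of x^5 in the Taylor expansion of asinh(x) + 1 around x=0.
Expand to order 5: asinh(x) + 1 = 3·x^5/40 - x^3/6 + x + 1 + O(x^6).
The coefficient of x^5 is 3/40.

Final answer: 3/40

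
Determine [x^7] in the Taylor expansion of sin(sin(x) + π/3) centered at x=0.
Expand to order 7: sin(sin(x) + π/3) = -4·x^7/315 - 37·√(3)·x^6/1440 + x^5/20 + 5·√(3)·x^4/48 - x^3/6 - √(3)·x^2/4 + x/2 + √(3)/2 + O(x^8).
The coefficient of x^7 is -4/315.

Final answer: -4/315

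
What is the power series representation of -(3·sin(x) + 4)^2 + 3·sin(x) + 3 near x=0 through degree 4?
3·x^4 + 7·x^3/2 - 9·x^2 - 21·x - 13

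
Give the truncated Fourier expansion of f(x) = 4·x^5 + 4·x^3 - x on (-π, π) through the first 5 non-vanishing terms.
(-152·π^2 + 8·π^4 + 910)·sin(x) + (-4·π^4 - 23 + 16·π^2)·sin(2·x) + (-88·π^2/27 + 122/81 + 8·π^4/3)·sin(3·x) + (-2·π^4 + 5/16 + π^2/2)·sin(4·x) + (-298/625 + 8·π^2/25 + 8·π^4/5)·sin(5·x)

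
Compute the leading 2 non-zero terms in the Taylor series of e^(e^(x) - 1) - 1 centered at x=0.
x^2 + x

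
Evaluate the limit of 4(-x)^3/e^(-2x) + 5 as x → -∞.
The quotient is an ∞/∞ indeterminate form as x → -∞.
Compare growth rates of the dominant terms (exponentials ≫ polynomials ≫ logarithms), or apply L'Hôpital's rule; the quotient → 0.
Adding the constant: 0 + 5 = 5. Limit = 5.

Final answer: 5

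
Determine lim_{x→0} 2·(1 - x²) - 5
Direct substitution at x = 0 gives -3.

Final answer: -3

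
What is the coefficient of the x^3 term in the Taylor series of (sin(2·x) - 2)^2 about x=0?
Expand to order 3: (sin(2·x) - 2)^2 = 16·x^3/3 + 4·x^2 - 8·x + 4 + O(x^4).
The coefficient of x^3 is 16/3.

Final answer: 16/3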